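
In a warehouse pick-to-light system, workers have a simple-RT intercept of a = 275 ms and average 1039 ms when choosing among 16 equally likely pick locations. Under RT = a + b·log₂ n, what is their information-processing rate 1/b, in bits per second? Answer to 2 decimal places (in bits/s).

5.24 bits/s

b = (1039 − 275)/log₂ 16 = 764/4 = 191.000 ms per bit = 0.19100 s/bit; the reciprocal is 5.236 bits/s.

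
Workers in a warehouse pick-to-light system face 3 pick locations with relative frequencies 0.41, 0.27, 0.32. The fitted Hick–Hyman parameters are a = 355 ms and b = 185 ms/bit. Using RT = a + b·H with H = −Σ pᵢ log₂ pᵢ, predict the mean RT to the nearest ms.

644 ms

H = 0.41·log₂(1/0.41) + 0.27·log₂(1/0.27) + 0.32·log₂(1/0.32) = 1.5634 bits.
RT = 355 + 185 × 1.5634 = 644.24 ms.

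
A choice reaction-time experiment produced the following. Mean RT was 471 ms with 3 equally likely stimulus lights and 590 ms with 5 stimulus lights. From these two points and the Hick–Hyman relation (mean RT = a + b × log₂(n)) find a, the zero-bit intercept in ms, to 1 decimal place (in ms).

The slope on a log₂ axis is (590 − 471) / (2.3219 − 1.5850) = 161.473 ms/bit.
a = RT₁ − b·log₂ n₁ = 471 − 161.473 × 1.5850 = 215.071 ms.

215.1 ms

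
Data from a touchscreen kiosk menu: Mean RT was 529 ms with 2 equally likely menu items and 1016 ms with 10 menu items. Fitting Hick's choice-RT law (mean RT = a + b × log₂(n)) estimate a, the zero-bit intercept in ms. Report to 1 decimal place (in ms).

The slope on a log₂ axis is (1016 − 529) / (3.3219 − 1) = 209.739 ms/bit.
a = RT₁ − b·log₂ n₁ = 529 − 209.739 × 1 = 319.261 ms.

319.3 ms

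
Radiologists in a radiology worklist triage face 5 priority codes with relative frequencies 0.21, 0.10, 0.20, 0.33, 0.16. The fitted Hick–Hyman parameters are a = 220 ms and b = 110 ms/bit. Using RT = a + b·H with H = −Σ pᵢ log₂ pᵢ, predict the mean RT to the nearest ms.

Entropy contributions −pᵢ log₂ pᵢ: 0.4728, 0.3322, 0.4644, 0.5278, 0.4230; sum H = 2.2202 bits.
RT = a + bH = 220 + 110·2.2202 = 464.23 ms.

464 ms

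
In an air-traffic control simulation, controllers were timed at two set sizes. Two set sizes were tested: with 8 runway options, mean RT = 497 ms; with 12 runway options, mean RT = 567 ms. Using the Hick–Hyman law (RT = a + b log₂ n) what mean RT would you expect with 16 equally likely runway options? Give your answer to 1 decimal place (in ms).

Solve the two-equation system in a and b:
  b = (567 − 497) / (log₂ 12 − log₂ 8) = 70 / (3.5850 − 3) = 119.666 ms/bit
  a = 497 − 119.666 × 3 = 138.003 ms
Then RT(16) = 138.003 + 119.666 × log₂ 16 = 138.003 + 119.666 × 4 ≈ 616.666 ms.

616.7 ms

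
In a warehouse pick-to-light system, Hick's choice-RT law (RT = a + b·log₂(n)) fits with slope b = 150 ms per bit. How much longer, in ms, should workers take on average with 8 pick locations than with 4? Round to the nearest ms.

150 ms

The intercept a cancels: ΔRT = b·(log₂ n₂ − log₂ n₁) = b·log₂(n₂/n₁).
log₂(8) − log₂(4) = log₂(8/4) = log₂(2) = 1.
ΔRT = 150 × 1.0000 = 150.000 ms.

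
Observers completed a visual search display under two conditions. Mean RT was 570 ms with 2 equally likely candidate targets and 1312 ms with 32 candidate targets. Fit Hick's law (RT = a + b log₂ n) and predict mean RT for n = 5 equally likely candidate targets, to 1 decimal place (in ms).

815.2 ms

Fit slope and intercept:
  b = (1312 − 570) / (log₂ 32 − log₂ 2) = 742 / (5 − 1) = 185.500 ms/bit
  a = 570 − 185.500 × 1 = 384.500 ms
Then RT(5) = 384.500 + 185.500 × log₂ 5 = 384.500 + 185.500 × 2.3219 ≈ 815.218 ms.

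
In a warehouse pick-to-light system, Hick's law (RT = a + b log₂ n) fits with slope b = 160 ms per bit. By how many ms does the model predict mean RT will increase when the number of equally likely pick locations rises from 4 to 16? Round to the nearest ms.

ΔRT = (a + b log₂ n₂) − (a + b log₂ n₁) = b·(log₂ n₂ − log₂ n₁).
log₂(16) − log₂(4) = log₂(16/4) = log₂(4) = 2.
ΔRT = 160 × 2.0000 = 320.000 ms.

320 ms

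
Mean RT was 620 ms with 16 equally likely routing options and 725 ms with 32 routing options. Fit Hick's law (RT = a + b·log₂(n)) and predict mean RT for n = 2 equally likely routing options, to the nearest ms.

305 ms

Solve the two-equation system in a and b:
  b = (725 − 620) / (log₂ 32 − log₂ 16) = 105 / (5 − 4) = 105 ms/bit
  a = 620 − 105 × 4 = 200 ms
Then RT(2) = 200 + 105 × log₂ 2 = 200 + 105 × 1 ≈ 305.000 ms.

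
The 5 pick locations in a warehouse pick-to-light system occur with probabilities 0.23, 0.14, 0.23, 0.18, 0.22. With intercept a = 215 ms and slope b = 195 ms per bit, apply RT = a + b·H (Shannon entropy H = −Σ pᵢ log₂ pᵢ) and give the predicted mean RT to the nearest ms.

Entropy contributions −pᵢ log₂ pᵢ: 0.4877, 0.3971, 0.4877, 0.4453, 0.4806; sum H = 2.2983 bits.
RT = a + bH = 215 + 195·2.2983 = 663.17 ms.

663 ms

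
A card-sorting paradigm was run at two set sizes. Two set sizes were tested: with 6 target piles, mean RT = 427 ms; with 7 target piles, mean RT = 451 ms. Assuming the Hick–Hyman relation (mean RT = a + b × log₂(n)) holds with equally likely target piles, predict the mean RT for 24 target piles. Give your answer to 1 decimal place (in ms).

642.8 ms

With log₂ n on the abscissa the relation is linear; from the two conditions:
  b = (451 − 427) / (log₂ 7 − log₂ 6) = 24 / (2.8074 − 2.5850) = 107.917 ms/bit
  a = 427 − 107.917 × 2.5850 = 148.038 ms
Then RT(24) = 148.038 + 107.917 × log₂ 24 = 148.038 + 107.917 × 4.5850 ≈ 642.835 ms.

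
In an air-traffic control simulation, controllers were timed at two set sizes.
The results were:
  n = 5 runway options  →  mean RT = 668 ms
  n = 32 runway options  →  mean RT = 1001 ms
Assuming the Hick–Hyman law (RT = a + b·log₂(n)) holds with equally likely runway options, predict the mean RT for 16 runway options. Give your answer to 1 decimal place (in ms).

876.7 ms

With log₂ n on the abscissa the relation is linear; from the two conditions:
  b = (1001 − 668) / (log₂ 32 − log₂ 5) = 333 / (5 − 2.3219) = 124.343 ms/bit
  a = 668 − 124.343 × 2.3219 = 379.284 ms
Then RT(16) = 379.284 + 124.343 × log₂ 16 = 379.284 + 124.343 × 4 ≈ 876.657 ms.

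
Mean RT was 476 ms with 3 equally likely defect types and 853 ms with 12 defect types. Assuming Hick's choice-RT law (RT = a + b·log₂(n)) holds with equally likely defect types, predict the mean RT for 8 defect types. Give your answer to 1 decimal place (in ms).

742.7 ms

Fit slope and intercept:
  b = (853 − 476) / (log₂ 12 − log₂ 3) = 377 / (3.5850 − 1.5850) = 188.500 ms/bit
  a = 476 − 188.500 × 1.5850 = 177.235 ms
Then RT(8) = 177.235 + 188.500 × log₂ 8 = 177.235 + 188.500 × 3 ≈ 742.735 ms.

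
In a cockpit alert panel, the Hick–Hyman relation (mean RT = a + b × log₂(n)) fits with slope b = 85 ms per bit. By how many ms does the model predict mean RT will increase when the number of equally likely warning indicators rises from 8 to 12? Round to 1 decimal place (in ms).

ΔRT = (a + b log₂ n₂) − (a + b log₂ n₁) = b·(log₂ n₂ − log₂ n₁).
log₂(12) − log₂(8) = 3.5850 − 3 = 0.5850.
ΔRT = 85 × 0.5850 = 49.722 ms.

49.7 ms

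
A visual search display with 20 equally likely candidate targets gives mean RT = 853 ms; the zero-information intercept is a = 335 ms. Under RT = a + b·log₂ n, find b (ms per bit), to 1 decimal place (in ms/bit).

log₂(20) = 4.3219 bits.
b = (RT − a)/log₂ n = (853 − 335) / 4.3219 = 119.854 ms/bit.

119.9 ms/bit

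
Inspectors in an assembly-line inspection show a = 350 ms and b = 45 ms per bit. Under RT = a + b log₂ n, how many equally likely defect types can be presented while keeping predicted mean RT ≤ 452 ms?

Information budget: (452 − 350)/45 = 2.2667 bits, so n ≤ 2^2.2667 = 4.812 → at most 4.

4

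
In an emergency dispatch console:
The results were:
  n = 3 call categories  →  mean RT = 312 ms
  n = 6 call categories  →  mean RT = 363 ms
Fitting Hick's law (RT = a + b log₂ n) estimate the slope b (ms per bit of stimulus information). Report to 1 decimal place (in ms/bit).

51.0 ms/bit

The slope on a log₂ axis is (363 − 312) / (2.5850 − 1.5850) = 51.000 ms/bit.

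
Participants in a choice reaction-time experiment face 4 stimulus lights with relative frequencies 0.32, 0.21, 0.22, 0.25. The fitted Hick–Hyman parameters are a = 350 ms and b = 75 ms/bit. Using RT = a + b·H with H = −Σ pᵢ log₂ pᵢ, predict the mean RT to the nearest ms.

498 ms

Entropy contributions −pᵢ log₂ pᵢ: 0.5260, 0.4728, 0.4806, 0.5000; sum H = 1.9794 bits.
RT = a + bH = 350 + 75·1.9794 = 498.46 ms.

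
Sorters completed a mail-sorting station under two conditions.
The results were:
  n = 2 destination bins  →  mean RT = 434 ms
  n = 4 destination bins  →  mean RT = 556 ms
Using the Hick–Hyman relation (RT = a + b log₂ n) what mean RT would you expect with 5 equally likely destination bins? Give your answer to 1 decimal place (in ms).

595.3 ms

Solve the two-equation system in a and b:
  b = (556 − 434) / (log₂ 4 − log₂ 2) = 122 / (2 − 1) = 122.000 ms/bit
  a = 434 − 122.000 × 1 = 312.000 ms
Then RT(5) = 312.000 + 122.000 × log₂ 5 = 312.000 + 122.000 × 2.3219 ≈ 595.275 ms.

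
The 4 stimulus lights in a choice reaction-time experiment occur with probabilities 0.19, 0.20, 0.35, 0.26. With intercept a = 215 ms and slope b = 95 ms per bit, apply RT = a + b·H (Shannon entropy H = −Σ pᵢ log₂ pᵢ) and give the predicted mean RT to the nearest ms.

401 ms

Entropy contributions −pᵢ log₂ pᵢ: 0.4552, 0.4644, 0.5301, 0.5053; sum H = 1.9550 bits.
RT = a + bH = 215 + 95·1.9550 = 400.73 ms.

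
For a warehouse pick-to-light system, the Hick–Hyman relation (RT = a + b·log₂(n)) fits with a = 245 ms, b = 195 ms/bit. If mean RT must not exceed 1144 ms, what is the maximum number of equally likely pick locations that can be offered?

Information budget: (1144 − 245)/195 = 4.6103 bits, so n ≤ 2^4.6103 = 24.424 → at most 24.

24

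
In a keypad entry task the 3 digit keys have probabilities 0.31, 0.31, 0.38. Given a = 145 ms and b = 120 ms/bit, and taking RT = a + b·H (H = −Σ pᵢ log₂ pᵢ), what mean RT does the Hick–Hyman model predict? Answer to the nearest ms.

Entropy contributions −pᵢ log₂ pᵢ: 0.5238, 0.5238, 0.5305; sum H = 1.5780 bits.
RT = a + bH = 145 + 120·1.5780 = 334.37 ms.

334 ms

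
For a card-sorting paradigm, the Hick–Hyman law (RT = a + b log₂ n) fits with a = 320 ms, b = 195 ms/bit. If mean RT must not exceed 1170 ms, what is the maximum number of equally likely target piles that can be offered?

20

Set 320 + 195·log₂ n ≤ 1170 → log₂ n ≤ (1170 − 320)/195 = 4.3590.
So n ≤ 2^4.3590 = 20.520; the largest integer n is 20.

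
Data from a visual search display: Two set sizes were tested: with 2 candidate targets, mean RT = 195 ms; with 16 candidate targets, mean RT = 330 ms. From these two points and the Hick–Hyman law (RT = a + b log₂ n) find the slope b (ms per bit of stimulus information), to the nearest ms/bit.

b = (RT₂ − RT₁)/(log₂ n₂ − log₂ n₁) = (330 − 195)/(4 − 1) = 45 ms/bit.

45 ms/bit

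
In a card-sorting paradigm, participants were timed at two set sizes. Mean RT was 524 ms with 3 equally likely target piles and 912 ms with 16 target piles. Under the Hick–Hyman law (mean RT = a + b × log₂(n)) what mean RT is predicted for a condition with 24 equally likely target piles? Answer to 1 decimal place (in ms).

Solve the two-equation system in a and b:
  b = (912 − 524) / (log₂ 16 − log₂ 3) = 388 / (4 − 1.5850) = 160.660 ms/bit
  a = 524 − 160.660 × 1.5850 = 269.360 ms
Then RT(24) = 269.360 + 160.660 × log₂ 24 = 269.360 + 160.660 × 4.5850 ≈ 1005.980 ms.

1006.0 ms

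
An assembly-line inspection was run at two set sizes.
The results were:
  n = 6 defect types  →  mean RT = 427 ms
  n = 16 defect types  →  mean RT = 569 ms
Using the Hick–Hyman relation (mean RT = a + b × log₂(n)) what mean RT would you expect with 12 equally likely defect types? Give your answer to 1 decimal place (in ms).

RT is linear in log₂ n, so two points fix the line:
  b = (569 − 427) / (log₂ 16 − log₂ 6) = 142 / (4 − 2.5850) = 100.351 ms/bit
  a = 427 − 100.351 × 2.5850 = 167.597 ms
Then RT(12) = 167.597 + 100.351 × log₂ 12 = 167.597 + 100.351 × 3.5850 ≈ 527.351 ms.

527.4 ms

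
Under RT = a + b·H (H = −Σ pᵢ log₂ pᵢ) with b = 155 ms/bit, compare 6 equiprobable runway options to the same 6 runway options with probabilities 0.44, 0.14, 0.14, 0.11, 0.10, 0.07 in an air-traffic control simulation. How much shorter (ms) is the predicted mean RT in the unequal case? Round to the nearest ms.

49 ms

Equiprobable entropy H₀ = log₂ 6 = 2.5850 bits.
Skewed entropy H = −Σ pᵢ log₂ pᵢ = 2.2664 bits.
ΔRT = b·(H₀ − H) = 155 × 0.3186 = 49.38 ms.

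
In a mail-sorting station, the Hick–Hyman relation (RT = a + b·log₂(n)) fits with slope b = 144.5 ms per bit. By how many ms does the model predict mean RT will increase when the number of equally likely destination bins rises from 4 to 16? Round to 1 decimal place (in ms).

289.0 ms

Only the slope matters, since a is common to both: ΔRT = b·log₂(n₂/n₁).
log₂(16) − log₂(4) = log₂(16/4) = log₂(4) = 2.
ΔRT = 144.5 × 2.0000 = 289.000 ms.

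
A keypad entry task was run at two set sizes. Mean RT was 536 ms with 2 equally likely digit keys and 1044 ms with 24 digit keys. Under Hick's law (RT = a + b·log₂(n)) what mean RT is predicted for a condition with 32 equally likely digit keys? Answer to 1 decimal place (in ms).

RT is linear in log₂ n, so two points fix the line:
  b = (1044 − 536) / (log₂ 24 − log₂ 2) = 508 / (4.5850 − 1) = 141.703 ms/bit
  a = 536 − 141.703 × 1 = 394.297 ms
Then RT(32) = 394.297 + 141.703 × log₂ 32 = 394.297 + 141.703 × 5 ≈ 1102.812 ms.

1102.8 ms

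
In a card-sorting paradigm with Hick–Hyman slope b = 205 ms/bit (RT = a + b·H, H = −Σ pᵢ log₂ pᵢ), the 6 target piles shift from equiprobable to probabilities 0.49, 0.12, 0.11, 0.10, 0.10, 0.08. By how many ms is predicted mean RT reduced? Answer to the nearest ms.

The RT saving is b·ΔH. Equiprobable H₀ = log₂(6) = 2.5850 bits; with the given probabilities H = 2.1775 bits.
b·(H₀ − H) = 205 × (2.5850 − 2.1775) = 83.52 ms.

84 ms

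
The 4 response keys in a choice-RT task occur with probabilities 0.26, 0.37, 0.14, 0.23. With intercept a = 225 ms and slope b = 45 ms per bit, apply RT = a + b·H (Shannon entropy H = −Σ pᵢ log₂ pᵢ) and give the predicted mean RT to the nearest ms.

Entropy contributions −pᵢ log₂ pᵢ: 0.5053, 0.5307, 0.3971, 0.4877; sum H = 1.9208 bits.
RT = a + bH = 225 + 45·1.9208 = 311.44 ms.

311 ms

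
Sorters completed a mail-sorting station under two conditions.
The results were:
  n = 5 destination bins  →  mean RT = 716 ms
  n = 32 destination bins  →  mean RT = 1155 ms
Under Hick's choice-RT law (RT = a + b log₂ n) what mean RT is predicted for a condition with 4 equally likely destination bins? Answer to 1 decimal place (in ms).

RT is linear in log₂ n, so two points fix the line:
  b = (1155 − 716) / (log₂ 32 − log₂ 5) = 439 / (5 − 2.3219) = 163.924 ms/bit
  a = 716 − 163.924 × 2.3219 = 335.380 ms
Then RT(4) = 335.380 + 163.924 × log₂ 4 = 335.380 + 163.924 × 2 ≈ 663.228 ms.

663.2 ms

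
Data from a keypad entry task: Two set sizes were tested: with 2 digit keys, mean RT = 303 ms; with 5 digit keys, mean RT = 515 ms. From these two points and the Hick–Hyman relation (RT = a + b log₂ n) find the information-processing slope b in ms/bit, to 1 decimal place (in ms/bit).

The slope on a log₂ axis is (515 − 303) / (2.3219 − 1) = 160.372 ms/bit.

160.4 ms/bit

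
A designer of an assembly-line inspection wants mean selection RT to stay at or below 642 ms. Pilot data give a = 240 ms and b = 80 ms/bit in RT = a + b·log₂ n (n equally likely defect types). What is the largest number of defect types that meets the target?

80·log₂ n ≤ 642 − 240 = 402, giving log₂ n ≤ 5.0250 and n ≤ 32.559. The largest whole number is 32.

32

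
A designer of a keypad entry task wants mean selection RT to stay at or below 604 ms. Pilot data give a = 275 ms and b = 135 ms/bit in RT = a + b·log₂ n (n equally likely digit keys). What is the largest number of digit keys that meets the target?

5

Set 275 + 135·log₂ n ≤ 604 → log₂ n ≤ (604 − 275)/135 = 2.4370.
So n ≤ 2^2.4370 = 5.415; the largest integer n is 5.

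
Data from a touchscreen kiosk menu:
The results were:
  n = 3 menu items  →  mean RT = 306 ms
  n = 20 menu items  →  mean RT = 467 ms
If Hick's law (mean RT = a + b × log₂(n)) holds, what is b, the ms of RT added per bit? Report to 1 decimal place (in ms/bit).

58.8 ms/bit

The slope on a log₂ axis is (467 − 306) / (4.3219 − 1.5850) = 58.824 ms/bit.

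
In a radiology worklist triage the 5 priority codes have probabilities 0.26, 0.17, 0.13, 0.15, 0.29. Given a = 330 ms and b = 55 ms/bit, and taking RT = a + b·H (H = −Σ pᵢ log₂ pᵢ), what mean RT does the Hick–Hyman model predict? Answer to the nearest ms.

Entropy contributions −pᵢ log₂ pᵢ: 0.5053, 0.4346, 0.3826, 0.4105, 0.5179; sum H = 2.2510 bits.
RT = a + bH = 330 + 55·2.2510 = 453.80 ms.

454 ms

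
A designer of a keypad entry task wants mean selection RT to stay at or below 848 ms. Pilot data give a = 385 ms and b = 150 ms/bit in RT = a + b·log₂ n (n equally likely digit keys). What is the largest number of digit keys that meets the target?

Information budget: (848 − 385)/150 = 3.0867 bits, so n ≤ 2^3.0867 = 8.495 → at most 8.

8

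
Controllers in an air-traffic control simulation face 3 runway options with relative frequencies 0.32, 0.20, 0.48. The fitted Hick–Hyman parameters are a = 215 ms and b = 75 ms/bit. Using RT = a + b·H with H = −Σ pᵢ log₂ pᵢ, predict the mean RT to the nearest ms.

327 ms

Entropy contributions −pᵢ log₂ pᵢ: 0.5260, 0.4644, 0.5083; sum H = 1.4987 bits.
RT = a + bH = 215 + 75·1.4987 = 327.40 ms.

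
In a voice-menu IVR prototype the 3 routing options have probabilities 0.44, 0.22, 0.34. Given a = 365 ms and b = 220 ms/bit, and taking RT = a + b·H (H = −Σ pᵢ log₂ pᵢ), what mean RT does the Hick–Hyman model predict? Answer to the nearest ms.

H = 0.44·log₂(1/0.44) + 0.22·log₂(1/0.22) + 0.34·log₂(1/0.34) = 1.5309 bits.
RT = 365 + 220 × 1.5309 = 701.80 ms.

702 ms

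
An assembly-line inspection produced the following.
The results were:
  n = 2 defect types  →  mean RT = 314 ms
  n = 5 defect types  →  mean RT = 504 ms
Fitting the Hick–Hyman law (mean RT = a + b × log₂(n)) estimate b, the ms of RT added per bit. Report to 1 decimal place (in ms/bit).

b = (RT₂ − RT₁)/(log₂ n₂ − log₂ n₁) = (504 − 314)/(2.3219 − 1) = 143.729 ms/bit.

143.7 ms/bit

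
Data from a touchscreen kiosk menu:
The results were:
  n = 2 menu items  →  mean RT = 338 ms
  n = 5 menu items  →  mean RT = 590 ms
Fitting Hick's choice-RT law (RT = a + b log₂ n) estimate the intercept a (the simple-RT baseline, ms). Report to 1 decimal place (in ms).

147.4 ms

b = (RT₂ − RT₁)/(log₂ n₂ − log₂ n₁) = (590 − 338)/(2.3219 − 1) = 190.631 ms/bit.
a = RT₁ − b·log₂ n₁ = 338 − 190.631 × 1 = 147.369 ms.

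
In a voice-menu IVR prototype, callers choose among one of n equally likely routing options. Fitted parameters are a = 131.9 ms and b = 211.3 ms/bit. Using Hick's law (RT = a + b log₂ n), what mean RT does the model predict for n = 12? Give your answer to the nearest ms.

log₂(12) = 3.5850 bits, so RT = 131.9 + 211.3 × 3.5850 ≈ 889.403 ms.

889 ms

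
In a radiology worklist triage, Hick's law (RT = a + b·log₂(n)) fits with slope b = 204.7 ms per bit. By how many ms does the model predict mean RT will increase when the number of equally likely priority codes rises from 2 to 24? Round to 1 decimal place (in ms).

The intercept a cancels: ΔRT = b·(log₂ n₂ − log₂ n₁) = b·log₂(n₂/n₁).
log₂(24) − log₂(2) = 4.5850 − 1 = 3.5850.
ΔRT = 204.7 × 3.5850 = 733.842 ms.

733.8 ms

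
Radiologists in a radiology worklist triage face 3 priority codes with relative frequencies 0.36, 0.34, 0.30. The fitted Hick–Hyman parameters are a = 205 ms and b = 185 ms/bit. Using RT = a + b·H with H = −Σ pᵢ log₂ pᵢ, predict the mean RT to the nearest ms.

497 ms

H = 0.36·log₂(1/0.36) + 0.34·log₂(1/0.34) + 0.30·log₂(1/0.30) = 1.5809 bits.
RT = 205 + 185 × 1.5809 = 497.46 ms.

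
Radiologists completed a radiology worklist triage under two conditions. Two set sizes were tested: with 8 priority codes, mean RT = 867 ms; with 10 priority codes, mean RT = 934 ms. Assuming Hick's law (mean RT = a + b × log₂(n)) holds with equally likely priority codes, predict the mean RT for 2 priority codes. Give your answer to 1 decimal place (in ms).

Solve the two-equation system in a and b:
  b = (934 − 867) / (log₂ 10 − log₂ 8) = 67 / (3.3219 − 3) = 208.121 ms/bit
  a = 867 − 208.121 × 3 = 242.637 ms
Then RT(2) = 242.637 + 208.121 × log₂ 2 = 242.637 + 208.121 × 1 ≈ 450.758 ms.

450.8 ms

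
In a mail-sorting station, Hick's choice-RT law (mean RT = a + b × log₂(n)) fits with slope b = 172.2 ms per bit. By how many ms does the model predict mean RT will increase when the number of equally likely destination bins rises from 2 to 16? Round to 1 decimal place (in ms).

516.6 ms

ΔRT = (a + b log₂ n₂) − (a + b log₂ n₁) = b·(log₂ n₂ − log₂ n₁).
log₂(16) − log₂(2) = log₂(16/2) = log₂(8) = 3.
ΔRT = 172.2 × 3.0000 = 516.600 ms.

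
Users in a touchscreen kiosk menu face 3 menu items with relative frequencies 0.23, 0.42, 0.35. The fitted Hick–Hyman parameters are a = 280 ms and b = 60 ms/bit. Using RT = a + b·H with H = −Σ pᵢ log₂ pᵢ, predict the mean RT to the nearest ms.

H = 0.23·log₂(1/0.23) + 0.42·log₂(1/0.42) + 0.35·log₂(1/0.35) = 1.5434 bits.
RT = 280 + 60 × 1.5434 = 372.60 ms.

373 ms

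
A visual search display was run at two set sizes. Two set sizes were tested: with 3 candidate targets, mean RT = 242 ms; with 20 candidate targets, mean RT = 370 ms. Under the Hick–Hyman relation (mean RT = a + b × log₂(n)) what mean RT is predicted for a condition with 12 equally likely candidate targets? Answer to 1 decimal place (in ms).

With log₂ n on the abscissa the relation is linear; from the two conditions:
  b = (370 − 242) / (log₂ 20 − log₂ 3) = 128 / (4.3219 − 1.5850) = 46.767 ms/bit
  a = 242 − 46.767 × 1.5850 = 167.876 ms
Then RT(12) = 167.876 + 46.767 × log₂ 12 = 167.876 + 46.767 × 3.5850 ≈ 335.534 ms.

335.5 ms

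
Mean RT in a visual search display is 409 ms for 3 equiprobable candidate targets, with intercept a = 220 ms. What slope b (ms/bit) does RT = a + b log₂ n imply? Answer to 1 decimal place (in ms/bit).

119.2 ms/bit

log₂(3) = 1.5850 bits.
b = (RT − a)/log₂ n = (409 − 220) / 1.5850 = 119.246 ms/bit.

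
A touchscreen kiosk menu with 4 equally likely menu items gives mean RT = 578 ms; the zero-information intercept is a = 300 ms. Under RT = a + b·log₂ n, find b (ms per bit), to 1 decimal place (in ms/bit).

139.0 ms/bit

4 alternatives carry log₂ 4 = 2 bits; the choice cost is 578 − 300 = 278 ms, so b = 278/2 = 139.000 ms/bit.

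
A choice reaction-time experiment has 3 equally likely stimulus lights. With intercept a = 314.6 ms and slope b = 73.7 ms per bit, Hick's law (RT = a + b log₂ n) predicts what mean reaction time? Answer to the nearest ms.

431 ms

log₂(3) = 1.5850 bits, so RT = 314.6 + 73.7 × 1.5850 ≈ 431.412 ms.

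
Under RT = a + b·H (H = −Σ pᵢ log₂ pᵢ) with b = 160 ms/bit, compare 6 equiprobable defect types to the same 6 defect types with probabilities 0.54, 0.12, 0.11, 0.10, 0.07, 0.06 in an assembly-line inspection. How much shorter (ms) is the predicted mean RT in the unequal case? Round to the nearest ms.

87 ms

The RT saving is b·ΔH. Equiprobable H₀ = log₂(6) = 2.5850 bits; with the given probabilities H = 2.0417 bits.
b·(H₀ − H) = 160 × (2.5850 − 2.0417) = 86.93 ms.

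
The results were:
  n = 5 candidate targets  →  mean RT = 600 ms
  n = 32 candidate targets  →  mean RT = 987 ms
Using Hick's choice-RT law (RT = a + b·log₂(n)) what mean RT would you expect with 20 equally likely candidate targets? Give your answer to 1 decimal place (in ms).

889.0 ms

Solve the two-equation system in a and b:
  b = (987 − 600) / (log₂ 32 − log₂ 5) = 387 / (5 − 2.3219) = 144.507 ms/bit
  a = 600 − 144.507 × 2.3219 = 264.465 ms
Then RT(20) = 264.465 + 144.507 × log₂ 20 = 264.465 + 144.507 × 4.3219 ≈ 889.014 ms.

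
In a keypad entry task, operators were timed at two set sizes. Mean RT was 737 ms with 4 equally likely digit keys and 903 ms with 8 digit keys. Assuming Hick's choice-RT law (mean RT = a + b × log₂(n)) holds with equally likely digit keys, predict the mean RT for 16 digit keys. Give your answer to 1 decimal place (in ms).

1069.0 ms

Fit slope and intercept:
  b = (903 − 737) / (log₂ 8 − log₂ 4) = 166 / (3 − 2) = 166.000 ms/bit
  a = 737 − 166.000 × 2 = 405.000 ms
Then RT(16) = 405.000 + 166.000 × log₂ 16 = 405.000 + 166.000 × 4 ≈ 1069.000 ms.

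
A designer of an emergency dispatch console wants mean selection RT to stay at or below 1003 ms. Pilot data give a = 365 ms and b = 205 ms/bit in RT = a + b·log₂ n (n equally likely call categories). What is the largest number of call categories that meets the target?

8

205·log₂ n ≤ 1003 − 365 = 638, giving log₂ n ≤ 3.1122 and n ≤ 8.647. The largest whole number is 8.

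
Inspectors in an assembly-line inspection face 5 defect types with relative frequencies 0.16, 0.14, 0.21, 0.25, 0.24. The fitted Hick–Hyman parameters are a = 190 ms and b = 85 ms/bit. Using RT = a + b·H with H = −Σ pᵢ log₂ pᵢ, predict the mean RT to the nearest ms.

Entropy contributions −pᵢ log₂ pᵢ: 0.4230, 0.3971, 0.4728, 0.5000, 0.4941; sum H = 2.2871 bits.
RT = a + bH = 190 + 85·2.2871 = 384.40 ms.

384 ms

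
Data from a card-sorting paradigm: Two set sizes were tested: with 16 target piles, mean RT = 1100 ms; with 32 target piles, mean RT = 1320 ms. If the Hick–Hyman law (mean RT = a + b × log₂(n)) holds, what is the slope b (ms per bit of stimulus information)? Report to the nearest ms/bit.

220 ms/bit

The slope on a log₂ axis is (1320 − 1100) / (5 − 4) = 220 ms/bit.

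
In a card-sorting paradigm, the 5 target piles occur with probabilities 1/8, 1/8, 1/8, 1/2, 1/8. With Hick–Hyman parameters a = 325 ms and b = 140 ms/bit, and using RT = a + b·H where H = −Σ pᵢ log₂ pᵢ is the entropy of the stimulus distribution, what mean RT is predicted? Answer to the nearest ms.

605 ms

H = −Σ pᵢ log₂ pᵢ = 0.125·3 + 0.125·3 + 0.125·3 + 0.5·1 + 0.125·3 = 2.000 bits.
RT = 325 + 140 × 2.000 = 605.00 ms.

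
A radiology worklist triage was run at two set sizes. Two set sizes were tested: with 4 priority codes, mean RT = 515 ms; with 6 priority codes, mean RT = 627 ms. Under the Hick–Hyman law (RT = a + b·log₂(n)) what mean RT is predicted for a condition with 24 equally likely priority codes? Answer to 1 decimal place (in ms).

With log₂ n on the abscissa the relation is linear; from the two conditions:
  b = (627 − 515) / (log₂ 6 − log₂ 4) = 112 / (2.5850 − 2) = 191.465 ms/bit
  a = 515 − 191.465 × 2 = 132.069 ms
Then RT(24) = 132.069 + 191.465 × log₂ 24 = 132.069 + 191.465 × 4.5850 ≈ 1009.931 ms.

1009.9 ms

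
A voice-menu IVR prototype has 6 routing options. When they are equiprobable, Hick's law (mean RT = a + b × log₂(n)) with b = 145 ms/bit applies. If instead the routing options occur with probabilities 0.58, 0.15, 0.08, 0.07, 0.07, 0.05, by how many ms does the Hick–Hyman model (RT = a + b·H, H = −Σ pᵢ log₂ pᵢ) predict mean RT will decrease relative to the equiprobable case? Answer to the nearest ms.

98 ms

Equiprobable entropy H₀ = log₂ 6 = 2.5850 bits.
Skewed entropy H = −Σ pᵢ log₂ pᵢ = 1.9111 bits.
ΔRT = b·(H₀ − H) = 145 × 0.6739 = 97.71 ms.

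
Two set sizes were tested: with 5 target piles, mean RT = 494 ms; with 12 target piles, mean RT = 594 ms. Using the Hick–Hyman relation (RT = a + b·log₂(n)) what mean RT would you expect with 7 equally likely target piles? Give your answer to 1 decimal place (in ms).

532.4 ms

Fit slope and intercept:
  b = (594 − 494) / (log₂ 12 − log₂ 5) = 100 / (3.5850 − 2.3219) = 79.174 ms/bit
  a = 494 − 79.174 × 2.3219 = 310.163 ms
Then RT(7) = 310.163 + 79.174 × log₂ 7 = 310.163 + 79.174 × 2.8074 ≈ 532.433 ms.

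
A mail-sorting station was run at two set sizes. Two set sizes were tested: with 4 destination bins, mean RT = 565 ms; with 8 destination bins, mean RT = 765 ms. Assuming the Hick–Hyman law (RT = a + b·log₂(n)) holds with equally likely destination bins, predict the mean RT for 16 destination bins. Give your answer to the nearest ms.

965 ms

RT is linear in log₂ n, so two points fix the line:
  b = (765 − 565) / (log₂ 8 − log₂ 4) = 200 / (3 − 2) = 200 ms/bit
  a = 565 − 200 × 2 = 165 ms
Then RT(16) = 165 + 200 × log₂ 16 = 165 + 200 × 4 ≈ 965.000 ms.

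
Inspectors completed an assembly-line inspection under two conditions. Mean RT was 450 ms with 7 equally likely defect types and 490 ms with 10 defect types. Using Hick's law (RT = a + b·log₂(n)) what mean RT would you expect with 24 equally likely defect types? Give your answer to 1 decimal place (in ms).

588.2 ms

Solve the two-equation system in a and b:
  b = (490 − 450) / (log₂ 10 − log₂ 7) = 40 / (3.3219 − 2.8074) = 77.734 ms/bit
  a = 450 − 77.734 × 2.8074 = 231.772 ms
Then RT(24) = 231.772 + 77.734 × log₂ 24 = 231.772 + 77.734 × 4.5850 ≈ 588.181 ms.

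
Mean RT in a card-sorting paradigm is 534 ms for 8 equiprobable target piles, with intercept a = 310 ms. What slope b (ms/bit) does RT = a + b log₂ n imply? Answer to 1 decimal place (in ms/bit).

74.7 ms/bit

log₂(8) = 3 bits.
b = (RT − a)/log₂ n = (534 − 310) / 3 = 74.667 ms/bit.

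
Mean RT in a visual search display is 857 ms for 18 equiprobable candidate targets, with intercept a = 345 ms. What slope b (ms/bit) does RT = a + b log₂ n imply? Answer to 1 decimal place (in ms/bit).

18 alternatives carry log₂ 18 = 4.1699 bits; the choice cost is 857 − 345 = 512 ms, so b = 512/4.1699 = 122.784 ms/bit.

122.8 ms/bit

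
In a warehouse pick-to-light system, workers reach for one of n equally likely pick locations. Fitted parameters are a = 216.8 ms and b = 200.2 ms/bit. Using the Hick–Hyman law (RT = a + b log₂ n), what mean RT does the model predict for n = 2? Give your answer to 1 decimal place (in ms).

417.0 ms

log₂(2) = 1 bits, so RT = 216.8 + 200.2 × 1 ≈ 417.000 ms.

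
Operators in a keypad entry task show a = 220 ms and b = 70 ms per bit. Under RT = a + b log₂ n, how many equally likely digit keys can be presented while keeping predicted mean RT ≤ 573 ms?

Information budget: (573 − 220)/70 = 5.0429 bits, so n ≤ 2^5.0429 = 32.965 → at most 32.

32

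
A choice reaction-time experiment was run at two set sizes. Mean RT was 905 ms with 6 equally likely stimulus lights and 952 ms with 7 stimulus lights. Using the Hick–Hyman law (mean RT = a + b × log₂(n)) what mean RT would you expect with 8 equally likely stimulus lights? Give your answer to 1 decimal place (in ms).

992.7 ms

RT is linear in log₂ n, so two points fix the line:
  b = (952 − 905) / (log₂ 7 − log₂ 6) = 47 / (2.8074 − 2.5850) = 211.338 ms/bit
  a = 905 − 211.338 × 2.5850 = 358.699 ms
Then RT(8) = 358.699 + 211.338 × log₂ 8 = 358.699 + 211.338 × 3 ≈ 992.713 ms.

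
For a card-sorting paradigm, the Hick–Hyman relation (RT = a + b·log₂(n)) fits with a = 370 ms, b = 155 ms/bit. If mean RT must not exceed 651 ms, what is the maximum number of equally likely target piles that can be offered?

155·log₂ n ≤ 651 − 370 = 281, giving log₂ n ≤ 1.8129 and n ≤ 3.513. The largest whole number is 3.

3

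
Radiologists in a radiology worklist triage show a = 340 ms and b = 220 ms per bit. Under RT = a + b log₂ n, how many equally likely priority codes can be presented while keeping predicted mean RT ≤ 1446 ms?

32

Information budget: (1446 − 340)/220 = 5.0273 bits, so n ≤ 2^5.0273 = 32.611 → at most 32.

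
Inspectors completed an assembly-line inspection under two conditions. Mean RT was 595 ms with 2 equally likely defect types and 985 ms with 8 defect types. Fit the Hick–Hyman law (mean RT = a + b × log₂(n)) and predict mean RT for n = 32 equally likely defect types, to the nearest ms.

1375 ms

With log₂ n on the abscissa the relation is linear; from the two conditions:
  b = (985 − 595) / (log₂ 8 − log₂ 2) = 390 / (3 − 1) = 195 ms/bit
  a = 595 − 195 × 1 = 400 ms
Then RT(32) = 400 + 195 × log₂ 32 = 400 + 195 × 5 ≈ 1375.000 ms.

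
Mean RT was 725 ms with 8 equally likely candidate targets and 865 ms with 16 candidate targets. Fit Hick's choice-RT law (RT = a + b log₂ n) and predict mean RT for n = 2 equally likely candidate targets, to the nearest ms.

RT is linear in log₂ n, so two points fix the line:
  b = (865 − 725) / (log₂ 16 − log₂ 8) = 140 / (4 − 3) = 140 ms/bit
  a = 725 − 140 × 3 = 305 ms
Then RT(2) = 305 + 140 × log₂ 2 = 305 + 140 × 1 ≈ 445.000 ms.

445 ms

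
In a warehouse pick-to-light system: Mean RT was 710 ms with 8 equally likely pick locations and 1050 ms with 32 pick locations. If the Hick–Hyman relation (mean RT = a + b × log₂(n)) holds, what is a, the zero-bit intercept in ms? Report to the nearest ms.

b = (RT₂ − RT₁)/(log₂ n₂ − log₂ n₁) = (1050 − 710)/(5 − 3) = 170 ms/bit.
a = RT₁ − b·log₂ n₁ = 710 − 170 × 3 = 200.000 ms.

200 ms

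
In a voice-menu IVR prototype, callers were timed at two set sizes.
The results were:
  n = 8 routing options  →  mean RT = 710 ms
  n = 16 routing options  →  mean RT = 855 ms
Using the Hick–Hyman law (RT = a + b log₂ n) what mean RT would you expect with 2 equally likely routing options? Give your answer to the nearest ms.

420 ms

Fit slope and intercept:
  b = (855 − 710) / (log₂ 16 − log₂ 8) = 145 / (4 − 3) = 145 ms/bit
  a = 710 − 145 × 3 = 275 ms
Then RT(2) = 275 + 145 × log₂ 2 = 275 + 145 × 1 ≈ 420.000 ms.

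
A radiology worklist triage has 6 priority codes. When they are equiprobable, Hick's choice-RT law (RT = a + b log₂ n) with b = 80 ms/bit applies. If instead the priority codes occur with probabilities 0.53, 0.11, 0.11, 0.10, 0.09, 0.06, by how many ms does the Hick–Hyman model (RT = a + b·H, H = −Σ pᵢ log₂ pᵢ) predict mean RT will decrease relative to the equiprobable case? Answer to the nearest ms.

41 ms

Equiprobable entropy H₀ = log₂ 6 = 2.5850 bits.
Skewed entropy H = −Σ pᵢ log₂ pᵢ = 2.0744 bits.
ΔRT = b·(H₀ − H) = 80 × 0.5106 = 40.85 ms.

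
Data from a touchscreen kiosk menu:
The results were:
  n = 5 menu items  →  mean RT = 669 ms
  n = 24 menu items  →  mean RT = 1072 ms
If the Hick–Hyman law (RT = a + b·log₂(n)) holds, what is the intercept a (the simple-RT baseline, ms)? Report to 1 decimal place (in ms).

255.5 ms

Slope: b = (1072 − 669) / (log₂ 24 − log₂ 5) = 403/2.2630 = 178.079 ms/bit.
Intercept: a = 669 − 178.079·log₂(5) = 255.512 ms.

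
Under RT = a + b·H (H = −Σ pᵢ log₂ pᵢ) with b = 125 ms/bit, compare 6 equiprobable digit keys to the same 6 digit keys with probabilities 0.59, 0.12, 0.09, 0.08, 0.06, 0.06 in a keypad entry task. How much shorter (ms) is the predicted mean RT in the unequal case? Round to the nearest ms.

The RT saving is b·ΔH. Equiprobable H₀ = log₂(6) = 2.5850 bits; with the given probabilities H = 1.9074 bits.
b·(H₀ − H) = 125 × (2.5850 − 1.9074) = 84.69 ms.

85 ms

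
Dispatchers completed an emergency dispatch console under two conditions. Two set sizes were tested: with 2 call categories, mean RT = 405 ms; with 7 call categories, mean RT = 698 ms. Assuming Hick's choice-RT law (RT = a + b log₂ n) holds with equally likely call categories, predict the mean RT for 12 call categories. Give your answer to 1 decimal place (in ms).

824.1 ms

Solve the two-equation system in a and b:
  b = (698 − 405) / (log₂ 7 − log₂ 2) = 293 / (2.8074 − 1) = 162.115 ms/bit
  a = 405 − 162.115 × 1 = 242.885 ms
Then RT(12) = 242.885 + 162.115 × log₂ 12 = 242.885 + 162.115 × 3.5850 ≈ 824.062 ms.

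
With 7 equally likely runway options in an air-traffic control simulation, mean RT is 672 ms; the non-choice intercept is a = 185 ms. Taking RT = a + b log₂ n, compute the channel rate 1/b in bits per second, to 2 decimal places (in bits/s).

5.76 bits/s

b = (672 − 185)/log₂ 7 = 487/2.8074 = 173.473 ms per bit = 0.17347 s/bit; the reciprocal is 5.765 bits/s.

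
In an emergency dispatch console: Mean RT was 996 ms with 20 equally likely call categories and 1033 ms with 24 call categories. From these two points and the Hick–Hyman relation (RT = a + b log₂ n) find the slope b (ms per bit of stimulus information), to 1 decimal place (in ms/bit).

140.7 ms/bit

Slope: b = (1033 − 996) / (log₂ 24 − log₂ 20) = 37/0.2630 = 140.666 ms/bit.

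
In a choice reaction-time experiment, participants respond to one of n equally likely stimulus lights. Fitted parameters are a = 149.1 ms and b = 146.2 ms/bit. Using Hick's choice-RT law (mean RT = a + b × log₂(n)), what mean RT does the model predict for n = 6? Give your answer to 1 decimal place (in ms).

527.0 ms

log₂(6) = 2.5850 bits, so RT = 149.1 + 146.2 × 2.5850 ≈ 527.022 ms.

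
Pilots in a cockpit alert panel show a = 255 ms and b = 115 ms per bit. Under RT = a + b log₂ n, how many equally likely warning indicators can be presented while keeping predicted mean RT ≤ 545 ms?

115·log₂ n ≤ 545 − 255 = 290, giving log₂ n ≤ 2.5217 and n ≤ 5.743. The largest whole number is 5.

5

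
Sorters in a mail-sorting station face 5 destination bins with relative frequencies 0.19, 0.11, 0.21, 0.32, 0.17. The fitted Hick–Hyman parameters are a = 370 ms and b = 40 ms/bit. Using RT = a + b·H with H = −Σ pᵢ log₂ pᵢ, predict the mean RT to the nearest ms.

Entropy contributions −pᵢ log₂ pᵢ: 0.4552, 0.3503, 0.4728, 0.5260, 0.4346; sum H = 2.2390 bits.
RT = a + bH = 370 + 40·2.2390 = 459.56 ms.

460 ms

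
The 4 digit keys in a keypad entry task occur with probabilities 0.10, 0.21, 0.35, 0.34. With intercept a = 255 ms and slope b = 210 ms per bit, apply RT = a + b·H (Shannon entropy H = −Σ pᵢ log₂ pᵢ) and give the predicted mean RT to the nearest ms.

H = 0.10·log₂(1/0.10) + 0.21·log₂(1/0.21) + 0.35·log₂(1/0.35) + 0.34·log₂(1/0.34) = 1.8643 bits.
RT = 255 + 210 × 1.8643 = 646.50 ms.

647 ms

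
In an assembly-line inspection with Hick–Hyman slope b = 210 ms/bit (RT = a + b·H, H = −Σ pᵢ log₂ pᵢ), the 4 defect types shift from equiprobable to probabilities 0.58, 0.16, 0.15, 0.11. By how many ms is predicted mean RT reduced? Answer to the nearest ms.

The RT saving is b·ΔH. Equiprobable H₀ = log₂(4) = 2.0000 bits; with the given probabilities H = 1.6397 bits.
b·(H₀ − H) = 210 × (2.0000 − 1.6397) = 75.67 ms.

76 ms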